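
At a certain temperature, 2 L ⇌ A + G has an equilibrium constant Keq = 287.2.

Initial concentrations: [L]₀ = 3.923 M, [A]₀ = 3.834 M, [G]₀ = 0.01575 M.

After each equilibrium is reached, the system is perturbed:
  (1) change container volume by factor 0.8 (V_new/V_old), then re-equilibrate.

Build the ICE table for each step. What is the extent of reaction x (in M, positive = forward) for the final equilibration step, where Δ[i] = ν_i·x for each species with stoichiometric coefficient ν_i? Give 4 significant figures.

Q₀ = 0.003924 vs Keq = 287.2 ⇒ Q<K, forward
Step 1:
                  L         A         G
  I           3.923     3.834   0.01575
  C           -3.73     1.865     1.865
  E          0.1932     5.699     1.881
  solve Keq expr → x = 1.865; check Q = 287.2
Then change container volume by factor 0.8 (V_new/V_old).
Step 2:
                  L         A         G
  I          0.2415     7.124     2.351
  C               0         0         0
  E          0.2415     7.124     2.351
  solve Keq expr → x = 0; check Q = 287.2

x = 0 M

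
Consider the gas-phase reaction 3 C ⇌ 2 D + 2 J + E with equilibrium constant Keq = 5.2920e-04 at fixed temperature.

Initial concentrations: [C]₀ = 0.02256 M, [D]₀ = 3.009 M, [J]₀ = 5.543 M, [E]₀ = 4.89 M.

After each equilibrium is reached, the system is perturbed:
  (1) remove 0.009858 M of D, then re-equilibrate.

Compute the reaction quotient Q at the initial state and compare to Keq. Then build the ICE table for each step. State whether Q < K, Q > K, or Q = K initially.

Q₀ = 1.1847e+08; Q > K (proceeds reverse)

Q₀ = 1.1847e+08 vs Keq = 5.2920e-04 ⇒ Q>K, reverse
Step 1:
                    C           D           J           E
  Initial     0.02256       3.009       5.543        4.89
  Change        4.445      -2.963      -2.963      -1.482
  Equil         4.468     0.04561        2.58       3.408
  solve Keq expr → x = -1.482; check Q = 5.2920e-04
Then remove 0.009858 M of D.
Step 2:
                    C           D           J           E
  Initial       4.468     0.03576        2.58       3.408
  Change     -0.01417    0.009444    0.009444    0.004722
  Equil         4.453      0.0452       2.589       3.413
  solve Keq expr → x = 0.004722; check Q = 5.2920e-04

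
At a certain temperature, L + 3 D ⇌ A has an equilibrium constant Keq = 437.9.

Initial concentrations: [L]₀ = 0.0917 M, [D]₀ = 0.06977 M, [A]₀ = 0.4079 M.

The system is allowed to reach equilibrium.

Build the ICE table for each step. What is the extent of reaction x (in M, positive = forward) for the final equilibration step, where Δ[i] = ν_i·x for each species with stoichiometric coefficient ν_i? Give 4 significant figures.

x = -0.03882 M

Q₀ = 1.3097e+04 vs Keq = 437.9 ⇒ Q>K, reverse
Step 1:
                   L          D          A
  Initial     0.0917    0.06977     0.4079
  Change     0.03882     0.1165   -0.03882
  Equil       0.1305     0.1862     0.3691
  solve Keq expr → x = -0.03882; check Q = 437.9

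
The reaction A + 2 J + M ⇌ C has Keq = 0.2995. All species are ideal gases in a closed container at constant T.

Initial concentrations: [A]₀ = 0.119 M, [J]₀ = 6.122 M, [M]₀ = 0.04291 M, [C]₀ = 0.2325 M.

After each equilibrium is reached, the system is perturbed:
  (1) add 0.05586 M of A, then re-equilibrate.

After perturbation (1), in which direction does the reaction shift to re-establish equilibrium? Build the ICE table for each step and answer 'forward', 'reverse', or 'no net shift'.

Direction: forward

Q₀ = 1.215 vs Keq = 0.2995 ⇒ Q>K, reverse
Step 1:
                  A         J         M         C
  Initial     0.119     6.122   0.04291    0.2325
  Change    0.05011    0.1002   0.05011  -0.05011
  Equil      0.1691     6.222   0.09302    0.1824
  solve Keq expr → x = -0.05011; check Q = 0.2995
Then add 0.05586 M of A.
Step 2:
                  A         J         M         C
  Initial     0.225     6.222   0.09302    0.1824
  Change   -0.01292  -0.02584  -0.01292   0.01292
  Equil       0.212     6.196    0.0801    0.1953
  solve Keq expr → x = 0.01292; check Q = 0.2995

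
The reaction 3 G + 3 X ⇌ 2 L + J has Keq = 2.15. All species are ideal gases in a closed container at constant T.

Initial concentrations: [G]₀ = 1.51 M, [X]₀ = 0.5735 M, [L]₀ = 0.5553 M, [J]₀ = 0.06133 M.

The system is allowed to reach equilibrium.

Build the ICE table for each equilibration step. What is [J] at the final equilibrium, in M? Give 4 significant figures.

Q₀ = 0.02912 vs Keq = 2.15 ⇒ Q<K, forward
Step 1:
                  G         X         L         J
  init         1.51    0.5735    0.5553   0.06133
  Δ         -0.2903   -0.2903    0.1935   0.09676
  eq           1.22    0.2832    0.7488    0.1581
  solve Keq expr → x = 0.09676; check Q = 2.15

[J]_eq = 0.1581 M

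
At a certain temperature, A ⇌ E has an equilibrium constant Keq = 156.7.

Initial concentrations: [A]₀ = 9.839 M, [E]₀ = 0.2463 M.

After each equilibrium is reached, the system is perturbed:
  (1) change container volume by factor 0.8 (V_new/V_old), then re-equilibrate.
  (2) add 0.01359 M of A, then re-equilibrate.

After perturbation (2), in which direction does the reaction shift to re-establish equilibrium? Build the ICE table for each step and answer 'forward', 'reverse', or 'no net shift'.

Direction: forward

Q₀ = 0.02503 vs Keq = 156.7 ⇒ Q<K, forward
Step 1:
                  A         E
  I           9.839    0.2463
  C          -9.775     9.775
  E         0.06395     10.02
  solve Keq expr → x = 9.775; check Q = 156.7
Then change container volume by factor 0.8 (V_new/V_old).
Step 2:
                  A         E
  I         0.07994     12.53
  C               0         0
  E         0.07994     12.53
  solve Keq expr → x = 0; check Q = 156.7
Then add 0.01359 M of A.
Step 3:
                  A         E
  I         0.09353     12.53
  C         -0.0135    0.0135
  E         0.08003     12.54
  solve Keq expr → x = 0.0135; check Q = 156.7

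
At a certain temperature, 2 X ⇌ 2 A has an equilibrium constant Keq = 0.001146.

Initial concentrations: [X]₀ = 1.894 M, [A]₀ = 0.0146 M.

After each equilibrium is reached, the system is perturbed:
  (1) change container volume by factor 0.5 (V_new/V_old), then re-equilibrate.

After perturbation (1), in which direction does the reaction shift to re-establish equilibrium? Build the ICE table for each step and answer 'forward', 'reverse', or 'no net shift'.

Direction: no net shift

Q₀ = 5.9422e-05 vs Keq = 0.001146 ⇒ Q<K, forward
Step 1:
                  X         A
  I           1.894    0.0146
  C         -0.0479    0.0479
  E           1.846    0.0625
  solve Keq expr → x = 0.02395; check Q = 0.001146
Then change container volume by factor 0.5 (V_new/V_old).
Step 2:
                  X         A
  I           3.692     0.125
  C               0         0
  E           3.692     0.125
  solve Keq expr → x = 0; check Q = 0.001146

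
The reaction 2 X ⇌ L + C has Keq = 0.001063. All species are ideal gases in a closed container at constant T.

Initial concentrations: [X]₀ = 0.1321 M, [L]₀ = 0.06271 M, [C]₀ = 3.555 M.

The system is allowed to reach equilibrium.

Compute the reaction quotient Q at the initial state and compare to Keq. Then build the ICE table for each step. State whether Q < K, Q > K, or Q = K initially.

Q₀ = 12.78; Q > K (proceeds reverse)

Q₀ = 12.78 vs Keq = 0.001063 ⇒ Q>K, reverse
Step 1:
                  X         L         C
  Initial    0.1321   0.06271     3.555
  Change     0.1254  -0.06269  -0.06269
  Equil      0.2575 2.0179e-05     3.492
  solve Keq expr → x = -0.06269; check Q = 0.001063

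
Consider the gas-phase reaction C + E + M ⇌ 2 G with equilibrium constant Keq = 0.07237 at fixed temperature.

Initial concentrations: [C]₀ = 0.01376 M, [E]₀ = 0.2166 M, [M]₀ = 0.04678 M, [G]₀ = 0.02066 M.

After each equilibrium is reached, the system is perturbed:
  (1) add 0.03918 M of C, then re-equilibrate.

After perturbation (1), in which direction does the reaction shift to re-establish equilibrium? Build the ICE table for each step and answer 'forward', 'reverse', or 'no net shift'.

Q₀ = 3.061 vs Keq = 0.07237 ⇒ Q>K, reverse
Step 1:
                    C           E           M           G
  I           0.01376      0.2166     0.04678     0.02066
  C           0.00812     0.00812     0.00812    -0.01624
  E           0.02188      0.2247      0.0549     0.00442
  solve Keq expr → x = -0.00812; check Q = 0.07237
Then add 0.03918 M of C.
Step 2:
                    C           E           M           G
  I           0.06106      0.2247      0.0549     0.00442
  C         -0.001382   -0.001382   -0.001382    0.002765
  E           0.05968      0.2233     0.05352    0.007185
  solve Keq expr → x = 0.001382; check Q = 0.07237

Direction: forward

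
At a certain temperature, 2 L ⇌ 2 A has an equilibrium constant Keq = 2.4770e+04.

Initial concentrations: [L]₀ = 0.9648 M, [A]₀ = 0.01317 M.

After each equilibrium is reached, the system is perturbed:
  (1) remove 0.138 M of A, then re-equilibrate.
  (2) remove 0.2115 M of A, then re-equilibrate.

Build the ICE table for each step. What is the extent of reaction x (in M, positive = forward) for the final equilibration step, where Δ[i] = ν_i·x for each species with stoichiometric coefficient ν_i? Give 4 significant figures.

Q₀ = 1.8634e-04 vs Keq = 2.4770e+04 ⇒ Q<K, forward
Step 1:
                    L           A
  I            0.9648     0.01317
  C           -0.9586      0.9586
  E          0.006175      0.9718
  solve Keq expr → x = 0.4793; check Q = 2.4770e+04
Then remove 0.138 M of A.
Step 2:
                    L           A
  I          0.006175      0.8338
  C       -8.7130e-04  8.7130e-04
  E          0.005303      0.8347
  solve Keq expr → x = 4.3565e-04; check Q = 2.4770e+04
Then remove 0.2115 M of A.
Step 3:
                    L           A
  I          0.005303      0.6232
  C         -0.001335    0.001335
  E          0.003968      0.6245
  solve Keq expr → x = 6.6768e-04; check Q = 2.4770e+04

x = 6.6768e-04 M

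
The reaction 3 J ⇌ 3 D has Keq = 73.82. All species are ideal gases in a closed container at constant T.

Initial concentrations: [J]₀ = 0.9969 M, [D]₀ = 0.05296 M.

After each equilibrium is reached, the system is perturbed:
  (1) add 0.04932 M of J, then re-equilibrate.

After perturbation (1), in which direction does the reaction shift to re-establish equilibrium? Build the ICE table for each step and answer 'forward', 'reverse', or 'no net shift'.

Q₀ = 1.4993e-04 vs Keq = 73.82 ⇒ Q<K, forward
Step 1:
                   J          D
  Initial     0.9969    0.05296
  Change     -0.7948     0.7948
  Equil       0.2021     0.8478
  solve Keq expr → x = 0.2649; check Q = 73.82
Then add 0.04932 M of J.
Step 2:
                   J          D
  Initial     0.2514     0.8478
  Change    -0.03983    0.03983
  Equil       0.2116     0.8876
  solve Keq expr → x = 0.01328; check Q = 73.82

Direction: forward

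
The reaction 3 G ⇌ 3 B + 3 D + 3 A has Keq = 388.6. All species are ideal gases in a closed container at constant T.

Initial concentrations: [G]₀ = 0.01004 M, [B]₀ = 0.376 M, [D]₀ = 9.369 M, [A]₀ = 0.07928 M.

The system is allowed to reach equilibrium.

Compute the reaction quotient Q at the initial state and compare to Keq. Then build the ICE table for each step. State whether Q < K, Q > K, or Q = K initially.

Q₀ = 2.1524e+04; Q > K (proceeds reverse)

Q₀ = 2.1524e+04 vs Keq = 388.6 ⇒ Q>K, reverse
Step 1:
                    G           B           D           A
  init        0.01004       0.376       9.369     0.07928
  Δ           0.01805    -0.01805    -0.01805    -0.01805
  eq          0.02809       0.358       9.351     0.06123
  solve Keq expr → x = -0.006016; check Q = 388.6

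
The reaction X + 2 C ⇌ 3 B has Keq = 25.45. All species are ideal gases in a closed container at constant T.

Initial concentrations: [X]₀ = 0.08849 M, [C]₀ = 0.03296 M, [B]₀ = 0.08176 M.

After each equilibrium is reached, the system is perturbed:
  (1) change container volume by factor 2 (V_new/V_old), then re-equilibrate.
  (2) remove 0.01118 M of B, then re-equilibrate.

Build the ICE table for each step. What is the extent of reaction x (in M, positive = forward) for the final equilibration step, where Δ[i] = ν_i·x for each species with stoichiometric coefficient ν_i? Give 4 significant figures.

Q₀ = 5.685 vs Keq = 25.45 ⇒ Q<K, forward
Step 1:
                   X          C          B
  I          0.08849    0.03296    0.08176
  C        -0.005747   -0.01149    0.01724
  E          0.08274    0.02147      0.099
  solve Keq expr → x = 0.005747; check Q = 25.45
Then change container volume by factor 2 (V_new/V_old).
Step 2:
                   X          C          B
  I          0.04137    0.01073     0.0495
  C                0          0          0
  E          0.04137    0.01073     0.0495
  solve Keq expr → x = 0; check Q = 25.45
Then remove 0.01118 M of B.
Step 3:
                   X          C          B
  I          0.04137    0.01073    0.03832
  C        -0.001148  -0.002297   0.003445
  E          0.04022   0.008436    0.04177
  solve Keq expr → x = 0.001148; check Q = 25.45

x = 0.001148 M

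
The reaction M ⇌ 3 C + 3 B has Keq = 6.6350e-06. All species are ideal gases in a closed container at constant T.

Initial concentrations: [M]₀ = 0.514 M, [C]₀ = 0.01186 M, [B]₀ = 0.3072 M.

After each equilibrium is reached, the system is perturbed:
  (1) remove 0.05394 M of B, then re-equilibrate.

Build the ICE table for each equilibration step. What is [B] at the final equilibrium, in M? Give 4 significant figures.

[B]_eq = 0.2924 M

Q₀ = 9.4092e-08 vs Keq = 6.6350e-06 ⇒ Q<K, forward
Step 1:
                    M           C           B
  I             0.514     0.01186      0.3072
  C          -0.01073     0.03218     0.03218
  E            0.5033     0.04404      0.3394
  solve Keq expr → x = 0.01073; check Q = 6.6350e-06
Then remove 0.05394 M of B.
Step 2:
                    M           C           B
  I            0.5033     0.04404      0.2854
  C         -0.002331    0.006992    0.006992
  E            0.5009     0.05103      0.2924
  solve Keq expr → x = 0.002331; check Q = 6.6350e-06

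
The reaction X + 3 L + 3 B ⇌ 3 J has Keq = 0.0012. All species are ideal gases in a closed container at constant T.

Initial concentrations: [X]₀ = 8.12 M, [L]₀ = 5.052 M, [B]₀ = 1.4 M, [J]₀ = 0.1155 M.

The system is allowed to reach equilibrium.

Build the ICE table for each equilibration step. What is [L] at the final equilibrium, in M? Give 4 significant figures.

Q₀ = 5.3631e-07 vs Keq = 0.0012 ⇒ Q<K, forward
Step 1:
                    X           L           B           J
  init           8.12       5.052         1.4      0.1155
  Δ           -0.2061     -0.6184     -0.6184      0.6184
  eq            7.914       4.434      0.7816      0.7339
  solve Keq expr → x = 0.2061; check Q = 0.0012

[L]_eq = 4.434 M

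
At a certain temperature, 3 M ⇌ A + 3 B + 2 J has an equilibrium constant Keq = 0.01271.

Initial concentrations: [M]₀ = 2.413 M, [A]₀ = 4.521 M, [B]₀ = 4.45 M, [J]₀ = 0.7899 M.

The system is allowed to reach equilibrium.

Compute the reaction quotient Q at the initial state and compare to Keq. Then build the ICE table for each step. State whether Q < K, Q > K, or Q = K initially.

Q₀ = 17.69 vs Keq = 0.01271 ⇒ Q>K, reverse
Step 1:
                   M          A          B          J
  I            2.413      4.521       4.45     0.7899
  C            1.096    -0.3654     -1.096    -0.7307
  E            3.509      4.156      3.354    0.05919
  solve Keq expr → x = -0.3654; check Q = 0.01271

Q₀ = 17.69; Q > K (proceeds reverse)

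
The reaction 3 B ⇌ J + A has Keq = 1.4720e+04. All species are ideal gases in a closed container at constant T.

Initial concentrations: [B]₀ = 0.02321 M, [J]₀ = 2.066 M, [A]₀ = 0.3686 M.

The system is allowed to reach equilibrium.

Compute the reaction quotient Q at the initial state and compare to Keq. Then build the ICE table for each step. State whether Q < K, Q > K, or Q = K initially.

Q₀ = 6.0906e+04; Q > K (proceeds reverse)

Q₀ = 6.0906e+04 vs Keq = 1.4720e+04 ⇒ Q>K, reverse
Step 1:
                  B         J         A
  Initial   0.02321     2.066    0.3686
  Change    0.01387 -0.004622 -0.004622
  Equil     0.03708     2.061     0.364
  solve Keq expr → x = -0.004622; check Q = 1.4720e+04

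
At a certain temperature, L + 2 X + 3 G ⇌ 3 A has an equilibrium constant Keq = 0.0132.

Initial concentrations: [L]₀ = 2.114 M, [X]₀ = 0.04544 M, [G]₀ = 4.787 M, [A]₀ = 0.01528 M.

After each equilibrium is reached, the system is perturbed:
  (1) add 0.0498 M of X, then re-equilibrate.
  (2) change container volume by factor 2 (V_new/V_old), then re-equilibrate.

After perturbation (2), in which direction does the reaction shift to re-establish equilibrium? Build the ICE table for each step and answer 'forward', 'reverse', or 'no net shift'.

Direction: reverse

Q₀ = 7.4507e-06 vs Keq = 0.0132 ⇒ Q<K, forward
Step 1:
                    L           X           G           A
  init          2.114     0.04544       4.787     0.01528
  Δ          -0.01755    -0.03511    -0.05266     0.05266
  eq            2.096     0.01033       4.734     0.06794
  solve Keq expr → x = 0.01755; check Q = 0.0132
Then add 0.0498 M of X.
Step 2:
                    L           X           G           A
  init          2.096     0.06013       4.734     0.06794
  Δ          -0.01758    -0.03515    -0.05273     0.05273
  eq            2.079     0.02498       4.682      0.1207
  solve Keq expr → x = 0.01758; check Q = 0.0132
Then change container volume by factor 2 (V_new/V_old).
Step 3:
                    L           X           G           A
  init          1.039     0.01249       2.341     0.06033
  Δ          0.005057     0.01011     0.01517    -0.01517
  eq            1.044      0.0226       2.356     0.04516
  solve Keq expr → x = -0.005057; check Q = 0.0132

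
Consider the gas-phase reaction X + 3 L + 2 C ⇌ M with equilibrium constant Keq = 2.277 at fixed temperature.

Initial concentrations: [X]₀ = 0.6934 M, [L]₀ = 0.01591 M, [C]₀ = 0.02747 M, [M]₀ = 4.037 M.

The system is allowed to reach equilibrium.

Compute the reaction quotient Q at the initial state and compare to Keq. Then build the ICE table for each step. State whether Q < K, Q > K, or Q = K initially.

Q₀ = 1.9158e+09 vs Keq = 2.277 ⇒ Q>K, reverse
Step 1:
                   X          L          C          M
  init        0.6934    0.01591    0.02747      4.037
  Δ           0.4129      1.239     0.8259    -0.4129
  eq           1.106      1.255     0.8534      3.624
  solve Keq expr → x = -0.4129; check Q = 2.277

Q₀ = 1.9158e+09; Q > K (proceeds reverse)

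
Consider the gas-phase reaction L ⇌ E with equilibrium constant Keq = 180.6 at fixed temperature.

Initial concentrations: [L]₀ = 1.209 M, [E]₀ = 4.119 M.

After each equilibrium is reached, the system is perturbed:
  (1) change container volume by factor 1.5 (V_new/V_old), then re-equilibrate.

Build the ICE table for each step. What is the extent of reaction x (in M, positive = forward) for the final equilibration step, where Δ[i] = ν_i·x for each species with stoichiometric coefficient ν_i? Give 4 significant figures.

x = 0 M

Q₀ = 3.407 vs Keq = 180.6 ⇒ Q<K, forward
Step 1:
                  L         E
  I           1.209     4.119
  C           -1.18      1.18
  E         0.02934     5.299
  solve Keq expr → x = 1.18; check Q = 180.6
Then change container volume by factor 1.5 (V_new/V_old).
Step 2:
                  L         E
  I         0.01956     3.532
  C               0         0
  E         0.01956     3.532
  solve Keq expr → x = 0; check Q = 180.6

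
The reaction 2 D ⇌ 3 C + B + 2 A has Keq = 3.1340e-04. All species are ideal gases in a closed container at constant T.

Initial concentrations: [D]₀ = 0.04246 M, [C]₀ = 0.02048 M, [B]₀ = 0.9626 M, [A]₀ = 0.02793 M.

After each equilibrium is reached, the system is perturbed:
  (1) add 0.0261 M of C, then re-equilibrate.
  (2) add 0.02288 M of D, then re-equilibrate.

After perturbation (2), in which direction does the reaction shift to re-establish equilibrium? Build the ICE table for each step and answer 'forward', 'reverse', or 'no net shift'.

Q₀ = 3.5778e-06 vs Keq = 3.1340e-04 ⇒ Q<K, forward
Step 1:
                   D          C          B          A
  I          0.04246    0.02048     0.9626    0.02793
  C         -0.01729    0.02593   0.008644    0.01729
  E          0.02517    0.04641     0.9712    0.04522
  solve Keq expr → x = 0.008644; check Q = 3.1340e-04
Then add 0.0261 M of C.
Step 2:
                   D          C          B          A
  I          0.02517    0.07251     0.9712    0.04522
  C         0.007205   -0.01081  -0.003603  -0.007205
  E          0.03238    0.06171     0.9676    0.03801
  solve Keq expr → x = -0.003603; check Q = 3.1340e-04
Then add 0.02288 M of D.
Step 3:
                   D          C          B          A
  I          0.05526    0.06171     0.9676    0.03801
  C          -0.0069    0.01035    0.00345     0.0069
  E          0.04836    0.07206     0.9711    0.04491
  solve Keq expr → x = 0.00345; check Q = 3.1340e-04

Direction: forward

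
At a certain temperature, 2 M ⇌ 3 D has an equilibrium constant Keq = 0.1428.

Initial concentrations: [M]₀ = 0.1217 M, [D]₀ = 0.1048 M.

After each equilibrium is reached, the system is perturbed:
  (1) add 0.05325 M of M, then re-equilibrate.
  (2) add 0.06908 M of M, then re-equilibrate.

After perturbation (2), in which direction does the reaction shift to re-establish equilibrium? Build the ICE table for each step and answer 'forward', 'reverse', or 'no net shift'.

Direction: forward

Q₀ = 0.07771 vs Keq = 0.1428 ⇒ Q<K, forward
Step 1:
                   M          D
  I           0.1217     0.1048
  C         -0.01064    0.01596
  E           0.1111     0.1208
  solve Keq expr → x = 0.005322; check Q = 0.1428
Then add 0.05325 M of M.
Step 2:
                   M          D
  I           0.1643     0.1208
  C         -0.01678    0.02517
  E           0.1475     0.1459
  solve Keq expr → x = 0.00839; check Q = 0.1428
Then add 0.06908 M of M.
Step 3:
                   M          D
  I           0.2166     0.1459
  C         -0.02038    0.03057
  E           0.1962     0.1765
  solve Keq expr → x = 0.01019; check Q = 0.1428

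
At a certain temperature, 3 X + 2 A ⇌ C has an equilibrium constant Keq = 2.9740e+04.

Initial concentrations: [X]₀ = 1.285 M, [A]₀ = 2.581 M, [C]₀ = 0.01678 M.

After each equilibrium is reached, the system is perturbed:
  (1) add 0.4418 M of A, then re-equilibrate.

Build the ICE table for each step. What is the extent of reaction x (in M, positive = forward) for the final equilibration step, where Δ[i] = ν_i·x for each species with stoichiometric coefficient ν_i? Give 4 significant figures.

x = 7.8938e-04 M

Q₀ = 0.001187 vs Keq = 2.9740e+04 ⇒ Q<K, forward
Step 1:
                    X           A           C
  init          1.285       2.581     0.01678
  Δ            -1.268     -0.8453      0.4227
  eq          0.01699       1.736      0.4394
  solve Keq expr → x = 0.4227; check Q = 2.9740e+04
Then add 0.4418 M of A.
Step 2:
                    X           A           C
  init        0.01699       2.177      0.4394
  Δ         -0.002368   -0.001579  7.8938e-04
  eq          0.01462       2.176      0.4402
  solve Keq expr → x = 7.8938e-04; check Q = 2.9740e+04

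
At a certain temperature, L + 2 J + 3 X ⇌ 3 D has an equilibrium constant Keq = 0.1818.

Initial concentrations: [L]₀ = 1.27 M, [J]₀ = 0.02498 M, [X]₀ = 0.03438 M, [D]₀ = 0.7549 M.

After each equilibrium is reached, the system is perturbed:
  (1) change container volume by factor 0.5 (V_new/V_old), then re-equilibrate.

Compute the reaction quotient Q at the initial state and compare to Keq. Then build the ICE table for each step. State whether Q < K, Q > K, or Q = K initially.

Q₀ = 1.3359e+07; Q > K (proceeds reverse)

Q₀ = 1.3359e+07 vs Keq = 0.1818 ⇒ Q>K, reverse
Step 1:
                   L          J          X          D
  init          1.27    0.02498    0.03438     0.7549
  Δ           0.1842     0.3684     0.5526    -0.5526
  eq           1.454     0.3934      0.587     0.2023
  solve Keq expr → x = -0.1842; check Q = 0.1818
Then change container volume by factor 0.5 (V_new/V_old).
Step 2:
                   L          J          X          D
  init         2.908     0.7868      1.174     0.4045
  Δ         -0.06404    -0.1281    -0.1921     0.1921
  eq           2.844     0.6587     0.9819     0.5967
  solve Keq expr → x = 0.06404; check Q = 0.1818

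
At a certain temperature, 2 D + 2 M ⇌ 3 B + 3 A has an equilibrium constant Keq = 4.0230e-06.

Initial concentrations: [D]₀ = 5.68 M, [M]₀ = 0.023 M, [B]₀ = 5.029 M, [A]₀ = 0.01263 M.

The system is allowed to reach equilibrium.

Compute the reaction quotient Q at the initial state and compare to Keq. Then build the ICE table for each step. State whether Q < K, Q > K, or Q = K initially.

Q₀ = 0.01501 vs Keq = 4.0230e-06 ⇒ Q>K, reverse
Step 1:
                  D         M         B         A
  Initial      5.68     0.023     5.029   0.01263
  Change   0.007759  0.007759  -0.01164  -0.01164
  Equil       5.688   0.03076     5.017 9.9155e-04
  solve Keq expr → x = -0.003879; check Q = 4.0230e-06

Q₀ = 0.01501; Q > K (proceeds reverse)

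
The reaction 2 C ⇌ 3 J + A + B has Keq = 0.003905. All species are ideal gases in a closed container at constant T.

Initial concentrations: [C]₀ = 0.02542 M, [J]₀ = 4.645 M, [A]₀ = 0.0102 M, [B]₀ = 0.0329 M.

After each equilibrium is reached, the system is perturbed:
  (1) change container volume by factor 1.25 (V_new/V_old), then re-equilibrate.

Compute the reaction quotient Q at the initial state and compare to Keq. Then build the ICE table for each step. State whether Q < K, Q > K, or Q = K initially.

Q₀ = 52.05; Q > K (proceeds reverse)

Q₀ = 52.05 vs Keq = 0.003905 ⇒ Q>K, reverse
Step 1:
                  C         J         A         B
  I         0.02542     4.645    0.0102    0.0329
  C         0.02039  -0.03059   -0.0102   -0.0102
  E         0.04581     4.614 3.6741e-06    0.0227
  solve Keq expr → x = -0.0102; check Q = 0.003905
Then change container volume by factor 1.25 (V_new/V_old).
Step 2:
                  C         J         A         B
  I         0.03665     3.692 2.9393e-06   0.01816
  C       -5.5976e-06 8.3964e-06 2.7988e-06 2.7988e-06
  E         0.03664     3.692 5.7381e-06   0.01817
  solve Keq expr → x = 2.7988e-06; check Q = 0.003905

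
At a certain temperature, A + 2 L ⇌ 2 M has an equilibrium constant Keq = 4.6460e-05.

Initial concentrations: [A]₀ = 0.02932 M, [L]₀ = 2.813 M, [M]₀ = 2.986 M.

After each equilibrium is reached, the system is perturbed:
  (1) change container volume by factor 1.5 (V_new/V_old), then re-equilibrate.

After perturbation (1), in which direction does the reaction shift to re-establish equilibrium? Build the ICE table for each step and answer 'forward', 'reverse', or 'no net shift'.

Direction: reverse

Q₀ = 38.43 vs Keq = 4.6460e-05 ⇒ Q>K, reverse
Step 1:
                    A           L           M
  init        0.02932       2.813       2.986
  Δ             1.469       2.938      -2.938
  eq            1.498       5.751     0.04798
  solve Keq expr → x = -1.469; check Q = 4.6460e-05
Then change container volume by factor 1.5 (V_new/V_old).
Step 2:
                    A           L           M
  init         0.9989       3.834     0.03199
  Δ          0.002896    0.005793   -0.005793
  eq            1.002        3.84      0.0262
  solve Keq expr → x = -0.002896; check Q = 4.6460e-05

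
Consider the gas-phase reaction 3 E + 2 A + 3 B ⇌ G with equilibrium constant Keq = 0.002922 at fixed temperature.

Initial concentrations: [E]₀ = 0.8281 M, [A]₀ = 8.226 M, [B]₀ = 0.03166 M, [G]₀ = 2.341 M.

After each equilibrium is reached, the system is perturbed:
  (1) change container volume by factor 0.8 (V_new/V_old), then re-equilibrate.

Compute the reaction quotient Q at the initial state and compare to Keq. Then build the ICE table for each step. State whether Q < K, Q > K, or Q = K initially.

Q₀ = 1920 vs Keq = 0.002922 ⇒ Q>K, reverse
Step 1:
                   E          A          B          G
  init        0.8281      8.226    0.03166      2.341
  Δ            1.054     0.7028      1.054    -0.3514
  eq           1.882      8.929      1.086       1.99
  solve Keq expr → x = -0.3514; check Q = 0.002922
Then change container volume by factor 0.8 (V_new/V_old).
Step 2:
                   E          A          B          G
  init         2.353      11.16      1.357      2.487
  Δ          -0.3702    -0.2468    -0.3702     0.1234
  eq           1.983      10.91     0.9872       2.61
  solve Keq expr → x = 0.1234; check Q = 0.002922

Q₀ = 1920; Q > K (proceeds reverse)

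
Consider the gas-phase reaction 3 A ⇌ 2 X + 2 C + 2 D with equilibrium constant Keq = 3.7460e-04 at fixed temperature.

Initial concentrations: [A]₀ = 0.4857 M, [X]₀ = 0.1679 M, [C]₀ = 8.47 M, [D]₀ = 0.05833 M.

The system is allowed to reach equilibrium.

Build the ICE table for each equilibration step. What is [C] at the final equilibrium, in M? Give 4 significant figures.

[C]_eq = 8.42 M

Q₀ = 0.06005 vs Keq = 3.7460e-04 ⇒ Q>K, reverse
Step 1:
                  A         X         C         D
  Initial    0.4857    0.1679      8.47   0.05833
  Change     0.0752  -0.05013  -0.05013  -0.05013
  Equil      0.5609    0.1178      8.42  0.008199
  solve Keq expr → x = -0.02507; check Q = 3.7460e-04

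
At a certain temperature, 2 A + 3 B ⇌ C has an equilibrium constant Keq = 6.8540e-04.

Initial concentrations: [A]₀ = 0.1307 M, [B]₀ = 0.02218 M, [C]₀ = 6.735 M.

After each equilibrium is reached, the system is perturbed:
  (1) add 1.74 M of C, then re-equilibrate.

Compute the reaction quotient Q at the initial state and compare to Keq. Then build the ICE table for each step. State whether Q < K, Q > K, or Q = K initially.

Q₀ = 3.6133e+07; Q > K (proceeds reverse)

Q₀ = 3.6133e+07 vs Keq = 6.8540e-04 ⇒ Q>K, reverse
Step 1:
                  A         B         C
  Initial    0.1307   0.02218     6.735
  Change      4.485     6.728    -2.243
  Equil       4.616      6.75     4.492
  solve Keq expr → x = -2.243; check Q = 6.8540e-04
Then add 1.74 M of C.
Step 2:
                  A         B         C
  Initial     4.616      6.75     6.232
  Change     0.2852    0.4278   -0.1426
  Equil       4.901     7.178      6.09
  solve Keq expr → x = -0.1426; check Q = 6.8540e-04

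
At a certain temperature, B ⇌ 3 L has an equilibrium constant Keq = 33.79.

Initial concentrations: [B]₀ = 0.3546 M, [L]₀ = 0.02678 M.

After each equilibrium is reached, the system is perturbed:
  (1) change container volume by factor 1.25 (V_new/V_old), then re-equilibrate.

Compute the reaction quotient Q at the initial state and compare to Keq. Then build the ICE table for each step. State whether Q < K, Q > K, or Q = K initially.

Q₀ = 5.4162e-05 vs Keq = 33.79 ⇒ Q<K, forward
Step 1:
                    B           L
  Initial      0.3546     0.02678
  Change      -0.3249      0.9746
  Equil       0.02972       1.001
  solve Keq expr → x = 0.3249; check Q = 33.79
Then change container volume by factor 1.25 (V_new/V_old).
Step 2:
                    B           L
  Initial     0.02378      0.8011
  Change    -0.007281     0.02184
  Equil        0.0165       0.823
  solve Keq expr → x = 0.007281; check Q = 33.79

Q₀ = 5.4162e-05; Q < K (proceeds forward)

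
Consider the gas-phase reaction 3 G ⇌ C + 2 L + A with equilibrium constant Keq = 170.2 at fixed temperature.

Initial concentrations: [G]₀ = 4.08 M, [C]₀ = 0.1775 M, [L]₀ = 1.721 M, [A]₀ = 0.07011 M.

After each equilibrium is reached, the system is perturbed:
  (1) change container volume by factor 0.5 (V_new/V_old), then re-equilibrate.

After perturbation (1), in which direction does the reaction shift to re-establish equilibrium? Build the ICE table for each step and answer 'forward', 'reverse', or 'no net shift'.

Q₀ = 5.4270e-04 vs Keq = 170.2 ⇒ Q<K, forward
Step 1:
                  G         C         L         A
  Initial      4.08    0.1775     1.721   0.07011
  Change     -3.532     1.177     2.354     1.177
  Equil      0.5484     1.355     4.075     1.247
  solve Keq expr → x = 1.177; check Q = 170.2
Then change container volume by factor 0.5 (V_new/V_old).
Step 2:
                  G         C         L         A
  Initial     1.097     2.709     8.151     2.495
  Change      0.239  -0.07966   -0.1593  -0.07966
  Equil       1.336      2.63     7.992     2.415
  solve Keq expr → x = -0.07966; check Q = 170.2

Direction: reverse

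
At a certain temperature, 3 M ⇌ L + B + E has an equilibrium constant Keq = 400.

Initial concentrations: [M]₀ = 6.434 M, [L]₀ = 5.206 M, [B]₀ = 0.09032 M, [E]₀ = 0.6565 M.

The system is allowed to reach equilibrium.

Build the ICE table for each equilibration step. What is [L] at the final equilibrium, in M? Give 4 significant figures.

Q₀ = 0.001159 vs Keq = 400 ⇒ Q<K, forward
Step 1:
                   M          L          B          E
  init         6.434      5.206    0.09032     0.6565
  Δ           -5.971       1.99       1.99       1.99
  eq          0.4627      7.196      2.081      2.647
  solve Keq expr → x = 1.99; check Q = 400

[L]_eq = 7.196 M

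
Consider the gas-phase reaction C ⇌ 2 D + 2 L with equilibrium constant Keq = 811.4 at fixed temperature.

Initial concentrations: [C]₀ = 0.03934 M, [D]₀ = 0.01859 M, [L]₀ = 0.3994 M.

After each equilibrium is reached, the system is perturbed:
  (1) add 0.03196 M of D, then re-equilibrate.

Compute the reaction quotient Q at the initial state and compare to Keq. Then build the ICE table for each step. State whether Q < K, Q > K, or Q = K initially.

Q₀ = 0.001401; Q < K (proceeds forward)

Q₀ = 0.001401 vs Keq = 811.4 ⇒ Q<K, forward
Step 1:
                  C         D         L
  init      0.03934   0.01859    0.3994
  Δ        -0.03934   0.07867   0.07867
  eq      2.6648e-06   0.09726    0.4781
  solve Keq expr → x = 0.03934; check Q = 811.4
Then add 0.03196 M of D.
Step 2:
                  C         D         L
  init    2.6648e-06    0.1292    0.4781
  Δ       2.0386e-06 -4.0772e-06 -4.0772e-06
  eq      4.7034e-06    0.1292    0.4781
  solve Keq expr → x = -2.0386e-06; check Q = 811.4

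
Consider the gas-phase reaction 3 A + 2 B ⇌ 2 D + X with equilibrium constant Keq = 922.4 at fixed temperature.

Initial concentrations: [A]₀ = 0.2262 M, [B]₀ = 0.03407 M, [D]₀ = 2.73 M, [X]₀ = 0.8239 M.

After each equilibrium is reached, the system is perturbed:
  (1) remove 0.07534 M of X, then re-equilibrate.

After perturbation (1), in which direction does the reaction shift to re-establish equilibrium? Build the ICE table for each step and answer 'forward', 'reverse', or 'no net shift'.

Q₀ = 4.5706e+05 vs Keq = 922.4 ⇒ Q>K, reverse
Step 1:
                  A         B         D         X
  I          0.2262   0.03407      2.73    0.8239
  C          0.2641    0.1761   -0.1761  -0.08803
  E          0.4903    0.2101     2.554    0.7359
  solve Keq expr → x = -0.08803; check Q = 922.4
Then remove 0.07534 M of X.
Step 2:
                  A         B         D         X
  I          0.4903    0.2101     2.554    0.6605
  C        -0.00793 -0.005287  0.005287  0.002643
  E          0.4824    0.2048     2.559    0.6632
  solve Keq expr → x = 0.002643; check Q = 922.4

Direction: forward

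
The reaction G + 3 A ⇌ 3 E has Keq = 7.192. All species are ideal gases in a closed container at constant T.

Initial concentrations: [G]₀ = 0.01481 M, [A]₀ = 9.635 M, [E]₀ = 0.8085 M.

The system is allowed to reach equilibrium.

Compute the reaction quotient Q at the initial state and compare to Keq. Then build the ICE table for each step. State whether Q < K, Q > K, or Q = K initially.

Q₀ = 0.0399 vs Keq = 7.192 ⇒ Q<K, forward
Step 1:
                   G          A          E
  I          0.01481      9.635     0.8085
  C         -0.01471   -0.04414    0.04414
  E       9.7694e-05      9.591     0.8526
  solve Keq expr → x = 0.01471; check Q = 7.192

Q₀ = 0.0399; Q < K (proceeds forward)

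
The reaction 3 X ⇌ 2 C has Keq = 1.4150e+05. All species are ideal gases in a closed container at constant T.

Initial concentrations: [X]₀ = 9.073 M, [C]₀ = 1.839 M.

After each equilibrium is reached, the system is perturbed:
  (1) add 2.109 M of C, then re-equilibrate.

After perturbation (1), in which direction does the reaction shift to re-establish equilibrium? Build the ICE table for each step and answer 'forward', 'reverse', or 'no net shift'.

Direction: reverse

Q₀ = 0.004528 vs Keq = 1.4150e+05 ⇒ Q<K, forward
Step 1:
                   X          C
  init         9.073      1.839
  Δ           -8.997      5.998
  eq         0.07572      7.837
  solve Keq expr → x = 2.999; check Q = 1.4150e+05
Then add 2.109 M of C.
Step 2:
                   X          C
  init       0.07572      9.946
  Δ          0.01299  -0.008657
  eq          0.0887      9.938
  solve Keq expr → x = -0.004329; check Q = 1.4150e+05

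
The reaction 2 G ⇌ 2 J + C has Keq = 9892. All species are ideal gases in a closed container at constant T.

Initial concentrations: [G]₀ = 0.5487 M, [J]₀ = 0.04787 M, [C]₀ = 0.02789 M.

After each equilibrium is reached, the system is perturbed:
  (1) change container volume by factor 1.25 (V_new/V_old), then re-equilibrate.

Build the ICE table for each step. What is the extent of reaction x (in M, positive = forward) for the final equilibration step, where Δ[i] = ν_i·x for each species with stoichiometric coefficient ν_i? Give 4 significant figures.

Q₀ = 2.1228e-04 vs Keq = 9892 ⇒ Q<K, forward
Step 1:
                  G         J         C
  I          0.5487   0.04787   0.02789
  C         -0.5454    0.5454    0.2727
  E        0.003271    0.5933    0.3006
  solve Keq expr → x = 0.2727; check Q = 9892
Then change container volume by factor 1.25 (V_new/V_old).
Step 2:
                  G         J         C
  I        0.002616    0.4746    0.2405
  C       -2.7421e-04 2.7421e-04 1.3711e-04
  E        0.002342    0.4749    0.2406
  solve Keq expr → x = 1.3711e-04; check Q = 9892

x = 1.3711e-04 M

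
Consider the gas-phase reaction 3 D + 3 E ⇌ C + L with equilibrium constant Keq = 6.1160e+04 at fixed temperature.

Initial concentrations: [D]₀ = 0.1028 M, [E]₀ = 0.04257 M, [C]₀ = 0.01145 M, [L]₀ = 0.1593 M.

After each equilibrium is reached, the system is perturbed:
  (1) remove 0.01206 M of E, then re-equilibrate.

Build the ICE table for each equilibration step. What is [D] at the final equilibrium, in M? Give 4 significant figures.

[D]_eq = 0.1026 M

Q₀ = 2.1764e+04 vs Keq = 6.1160e+04 ⇒ Q<K, forward
Step 1:
                    D           E           C           L
  Initial      0.1028     0.04257     0.01145      0.1593
  Change     -0.00758    -0.00758    0.002527    0.002527
  Equil       0.09522     0.03499     0.01398      0.1618
  solve Keq expr → x = 0.002527; check Q = 6.1160e+04
Then remove 0.01206 M of E.
Step 2:
                    D           E           C           L
  Initial     0.09522     0.02293     0.01398      0.1618
  Change     0.007367    0.007367   -0.002456   -0.002456
  Equil        0.1026      0.0303     0.01152      0.1594
  solve Keq expr → x = -0.002456; check Q = 6.1160e+04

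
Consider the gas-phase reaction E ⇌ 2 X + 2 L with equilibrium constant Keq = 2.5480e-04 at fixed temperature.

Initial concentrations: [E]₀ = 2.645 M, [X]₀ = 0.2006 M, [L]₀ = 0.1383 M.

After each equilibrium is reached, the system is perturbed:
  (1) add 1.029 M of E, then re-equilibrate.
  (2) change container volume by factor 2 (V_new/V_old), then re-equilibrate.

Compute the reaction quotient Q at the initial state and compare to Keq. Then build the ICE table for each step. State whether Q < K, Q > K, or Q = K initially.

Q₀ = 2.9099e-04 vs Keq = 2.5480e-04 ⇒ Q>K, reverse
Step 1:
                   E          X          L
  init         2.645     0.2006     0.1383
  Δ         0.002652  -0.005304  -0.005304
  eq           2.648     0.1953      0.133
  solve Keq expr → x = -0.002652; check Q = 2.5480e-04
Then add 1.029 M of E.
Step 2:
                   E          X          L
  init         3.677     0.1953      0.133
  Δ        -0.006738    0.01348    0.01348
  eq            3.67     0.2088     0.1465
  solve Keq expr → x = 0.006738; check Q = 2.5480e-04
Then change container volume by factor 2 (V_new/V_old).
Step 3:
                   E          X          L
  init         1.835     0.1044    0.07324
  Δ         -0.02924    0.05847    0.05847
  eq           1.806     0.1629     0.1317
  solve Keq expr → x = 0.02924; check Q = 2.5480e-04

Q₀ = 2.9099e-04; Q > K (proceeds reverse)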